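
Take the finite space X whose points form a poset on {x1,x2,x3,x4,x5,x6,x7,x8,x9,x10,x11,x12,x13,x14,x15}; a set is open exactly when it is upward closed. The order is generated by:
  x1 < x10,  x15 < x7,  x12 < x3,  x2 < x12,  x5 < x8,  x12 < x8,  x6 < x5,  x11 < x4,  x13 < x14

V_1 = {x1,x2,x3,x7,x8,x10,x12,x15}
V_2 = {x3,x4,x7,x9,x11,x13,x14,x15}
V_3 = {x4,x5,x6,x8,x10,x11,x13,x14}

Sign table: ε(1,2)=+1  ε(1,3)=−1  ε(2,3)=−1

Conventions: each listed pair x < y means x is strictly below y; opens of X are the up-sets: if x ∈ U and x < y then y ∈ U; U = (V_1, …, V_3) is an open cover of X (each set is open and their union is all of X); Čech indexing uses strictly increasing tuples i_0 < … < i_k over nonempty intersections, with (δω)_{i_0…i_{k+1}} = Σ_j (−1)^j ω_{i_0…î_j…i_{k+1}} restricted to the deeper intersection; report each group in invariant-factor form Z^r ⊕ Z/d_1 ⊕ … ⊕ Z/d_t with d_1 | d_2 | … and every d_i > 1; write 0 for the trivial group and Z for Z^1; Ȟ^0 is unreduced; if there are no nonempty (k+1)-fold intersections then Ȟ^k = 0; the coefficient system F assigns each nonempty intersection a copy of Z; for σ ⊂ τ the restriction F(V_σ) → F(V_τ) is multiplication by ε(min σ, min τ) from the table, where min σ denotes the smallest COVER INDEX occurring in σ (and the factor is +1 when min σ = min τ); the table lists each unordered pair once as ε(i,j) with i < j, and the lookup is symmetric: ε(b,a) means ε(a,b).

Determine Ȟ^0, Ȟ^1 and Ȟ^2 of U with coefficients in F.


Ȟ^0(U;F) ≅ Z,  Ȟ^1(U;F) ≅ Z,  Ȟ^2(U;F) ≅ 0

nonempty intersections:
  V12={x3,x7,x15} V13={x8,x10} V23={x4,x11,x13,x14}
C dims 3,3; δ0: rk 2, SNF 1^2
Ȟ^0: (3−2)−0=1 ⇒ Z
Ȟ^1: (3−0)−2=1 ⇒ Z
Ȟ^2: (0−0)−0=0 ⇒ 0


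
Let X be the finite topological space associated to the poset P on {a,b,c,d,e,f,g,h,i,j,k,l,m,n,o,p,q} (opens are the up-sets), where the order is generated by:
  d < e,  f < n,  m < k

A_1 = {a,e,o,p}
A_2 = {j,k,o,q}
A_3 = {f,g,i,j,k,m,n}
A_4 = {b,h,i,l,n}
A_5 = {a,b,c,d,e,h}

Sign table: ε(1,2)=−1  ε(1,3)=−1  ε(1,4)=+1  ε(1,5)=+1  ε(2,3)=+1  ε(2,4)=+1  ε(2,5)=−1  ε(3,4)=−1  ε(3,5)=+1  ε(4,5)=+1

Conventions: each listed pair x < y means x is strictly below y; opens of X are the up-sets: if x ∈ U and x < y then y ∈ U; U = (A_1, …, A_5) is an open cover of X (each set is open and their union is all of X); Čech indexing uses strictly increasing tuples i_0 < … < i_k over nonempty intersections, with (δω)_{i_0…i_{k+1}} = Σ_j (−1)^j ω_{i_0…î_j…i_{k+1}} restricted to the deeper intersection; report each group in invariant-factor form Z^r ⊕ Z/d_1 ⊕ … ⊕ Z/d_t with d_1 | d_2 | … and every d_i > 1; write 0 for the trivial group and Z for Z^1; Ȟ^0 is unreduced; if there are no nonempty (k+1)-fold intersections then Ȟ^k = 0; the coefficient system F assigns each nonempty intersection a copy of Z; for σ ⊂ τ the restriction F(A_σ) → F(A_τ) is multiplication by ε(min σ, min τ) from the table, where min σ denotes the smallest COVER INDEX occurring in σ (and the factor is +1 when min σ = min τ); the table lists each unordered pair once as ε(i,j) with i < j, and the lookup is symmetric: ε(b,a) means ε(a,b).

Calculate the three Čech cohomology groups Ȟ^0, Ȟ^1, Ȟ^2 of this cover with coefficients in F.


nonempty intersections:
  A12={o} A15={a,e} A23={j,k} A34={i,n} A45={b,h}
C dims 5,5; δ0: rk 4, SNF 1^4
Ȟ^0: (5−4)−0=1 ⇒ Z
Ȟ^1: (5−0)−4=1 ⇒ Z
Ȟ^2: (0−0)−0=0 ⇒ 0

Ȟ^0 = Z,  Ȟ^1 = Z,  Ȟ^2 = 0


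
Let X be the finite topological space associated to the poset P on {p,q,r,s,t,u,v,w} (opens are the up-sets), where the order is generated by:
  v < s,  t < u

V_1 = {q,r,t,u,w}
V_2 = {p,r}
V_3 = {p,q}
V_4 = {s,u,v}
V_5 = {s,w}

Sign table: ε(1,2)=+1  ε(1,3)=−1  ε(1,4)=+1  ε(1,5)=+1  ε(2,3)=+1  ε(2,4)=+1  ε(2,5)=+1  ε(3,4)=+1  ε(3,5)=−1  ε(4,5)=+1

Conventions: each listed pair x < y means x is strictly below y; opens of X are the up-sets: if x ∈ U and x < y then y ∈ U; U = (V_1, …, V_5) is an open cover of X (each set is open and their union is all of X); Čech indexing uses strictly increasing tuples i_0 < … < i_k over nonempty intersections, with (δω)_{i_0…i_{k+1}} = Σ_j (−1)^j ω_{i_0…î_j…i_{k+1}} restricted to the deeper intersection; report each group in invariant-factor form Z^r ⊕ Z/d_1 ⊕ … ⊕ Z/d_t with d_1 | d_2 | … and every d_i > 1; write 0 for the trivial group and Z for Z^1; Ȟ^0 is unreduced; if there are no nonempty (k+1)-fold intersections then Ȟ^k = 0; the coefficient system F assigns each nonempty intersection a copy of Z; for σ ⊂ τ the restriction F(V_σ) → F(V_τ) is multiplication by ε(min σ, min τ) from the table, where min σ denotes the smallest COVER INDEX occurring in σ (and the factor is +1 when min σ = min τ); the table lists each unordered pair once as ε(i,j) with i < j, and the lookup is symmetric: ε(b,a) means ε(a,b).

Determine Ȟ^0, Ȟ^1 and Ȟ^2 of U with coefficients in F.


Ȟ^0(U;F) ≅ 0, Ȟ^1(U;F) ≅ Z ⊕ Z/2 and Ȟ^2(U;F) ≅ 0

nerve of the cover:
  V12={r} V13={q} V14={u} V15={w} V23={p} V45={s}
C dims 5,6; δ0: rk 5, SNF 1^4·2
Ȟ^0 = (5 − 5) − 0 = 0, so Ȟ^0 ≅ 0
Ȟ^1 = (6 − 0) − 5 = 1 plus torsion [2], so Ȟ^1 ≅ Z ⊕ Z/2
Ȟ^2 = (0 − 0) − 0 = 0, so Ȟ^2 ≅ 0


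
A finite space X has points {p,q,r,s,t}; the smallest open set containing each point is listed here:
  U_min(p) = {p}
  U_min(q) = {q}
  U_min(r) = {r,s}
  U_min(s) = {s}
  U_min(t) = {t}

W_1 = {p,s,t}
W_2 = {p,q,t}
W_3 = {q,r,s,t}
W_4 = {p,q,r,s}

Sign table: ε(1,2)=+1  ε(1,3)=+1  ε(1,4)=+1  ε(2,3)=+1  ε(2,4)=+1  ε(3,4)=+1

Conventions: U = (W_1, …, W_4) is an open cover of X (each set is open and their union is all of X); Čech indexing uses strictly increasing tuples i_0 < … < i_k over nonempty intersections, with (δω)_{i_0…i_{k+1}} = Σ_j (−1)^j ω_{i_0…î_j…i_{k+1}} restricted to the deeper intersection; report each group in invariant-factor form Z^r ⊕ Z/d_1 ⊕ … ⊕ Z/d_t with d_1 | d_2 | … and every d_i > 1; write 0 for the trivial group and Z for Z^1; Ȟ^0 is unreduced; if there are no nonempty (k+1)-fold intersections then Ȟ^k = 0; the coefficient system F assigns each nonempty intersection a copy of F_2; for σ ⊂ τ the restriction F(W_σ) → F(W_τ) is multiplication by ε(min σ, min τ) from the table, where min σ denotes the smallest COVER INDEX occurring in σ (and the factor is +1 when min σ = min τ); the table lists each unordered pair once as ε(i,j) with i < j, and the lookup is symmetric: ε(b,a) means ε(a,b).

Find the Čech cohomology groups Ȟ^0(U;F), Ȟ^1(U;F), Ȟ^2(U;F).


intersection data:
  W12={p,t} W13={s,t} W14={p,s} W23={q,t} W24={p,q} W34={q,r,s}
  W123={t} W124={p} W134={s} W234={q}
C dims 4,6,4; δ0: rk_F2 3; δ1: rk_F2 3
Ȟ^0 = (4 − 3) − 0 = 1, so Ȟ^0 ≅ Z/2
Ȟ^1 = (6 − 3) − 3 = 0, so Ȟ^1 ≅ 0
Ȟ^2 = (4 − 0) − 3 = 1, so Ȟ^2 ≅ Z/2

Ȟ^0 = Z/2, Ȟ^1 = 0, Ȟ^2 = Z/2


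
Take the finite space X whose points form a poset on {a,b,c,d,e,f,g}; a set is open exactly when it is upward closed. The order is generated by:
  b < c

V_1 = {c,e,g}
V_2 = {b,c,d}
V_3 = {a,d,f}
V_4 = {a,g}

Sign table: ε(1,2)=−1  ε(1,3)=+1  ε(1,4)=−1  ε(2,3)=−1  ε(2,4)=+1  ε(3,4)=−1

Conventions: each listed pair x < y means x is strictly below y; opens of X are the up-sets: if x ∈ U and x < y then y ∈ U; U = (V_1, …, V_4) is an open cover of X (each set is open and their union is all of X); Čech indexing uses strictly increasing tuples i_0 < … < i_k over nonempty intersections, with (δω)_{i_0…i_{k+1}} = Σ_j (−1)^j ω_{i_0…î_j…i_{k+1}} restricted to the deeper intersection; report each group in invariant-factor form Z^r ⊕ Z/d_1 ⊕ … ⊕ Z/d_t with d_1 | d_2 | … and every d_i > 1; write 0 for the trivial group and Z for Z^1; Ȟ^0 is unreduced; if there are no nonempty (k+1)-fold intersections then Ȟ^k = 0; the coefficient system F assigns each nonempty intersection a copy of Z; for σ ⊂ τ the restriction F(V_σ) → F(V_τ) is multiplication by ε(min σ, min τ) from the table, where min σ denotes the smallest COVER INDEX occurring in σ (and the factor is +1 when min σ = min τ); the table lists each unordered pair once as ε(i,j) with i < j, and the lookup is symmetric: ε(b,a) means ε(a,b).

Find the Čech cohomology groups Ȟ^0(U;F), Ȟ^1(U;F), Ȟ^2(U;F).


nerve simplices:
  V12={c} V14={g} V23={d} V34={a}
C dims 4,4; δ0: rk 3, SNF 1^3
degree 0: 4−3−0 = 1 → Ȟ^0 ≅ Z
degree 1: 4−0−3 = 1 → Ȟ^1 ≅ Z
degree 2: 0−0−0 = 0 → Ȟ^2 ≅ 0

Ȟ^0 ≅ Z; Ȟ^1 ≅ Z; Ȟ^2 ≅ 0


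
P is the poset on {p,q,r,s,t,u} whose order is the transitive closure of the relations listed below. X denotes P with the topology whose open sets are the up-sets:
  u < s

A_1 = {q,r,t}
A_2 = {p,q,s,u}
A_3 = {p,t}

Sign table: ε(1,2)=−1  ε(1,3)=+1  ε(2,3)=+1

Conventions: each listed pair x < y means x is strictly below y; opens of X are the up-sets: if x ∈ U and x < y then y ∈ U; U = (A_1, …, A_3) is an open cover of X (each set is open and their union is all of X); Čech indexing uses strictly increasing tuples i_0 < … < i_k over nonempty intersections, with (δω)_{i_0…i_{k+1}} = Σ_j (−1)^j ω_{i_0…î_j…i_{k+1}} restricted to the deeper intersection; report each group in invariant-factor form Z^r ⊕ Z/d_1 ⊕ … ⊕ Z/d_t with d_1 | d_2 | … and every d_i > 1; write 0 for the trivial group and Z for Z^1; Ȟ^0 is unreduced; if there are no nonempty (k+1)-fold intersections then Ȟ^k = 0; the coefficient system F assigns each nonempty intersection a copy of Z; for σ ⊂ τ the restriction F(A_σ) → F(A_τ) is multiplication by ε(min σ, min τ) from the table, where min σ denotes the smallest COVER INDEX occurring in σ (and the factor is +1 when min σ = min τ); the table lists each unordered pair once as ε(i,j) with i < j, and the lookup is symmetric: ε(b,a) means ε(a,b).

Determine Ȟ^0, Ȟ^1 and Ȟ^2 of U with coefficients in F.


Ȟ^0 ≅ 0,  Ȟ^1 ≅ Z/2,  Ȟ^2 ≅ 0

cover nerve:
  A12={q} A13={t} A23={p}
C dims 3,3; δ0: rk 3, SNF 1^2·2
Ȟ^0: (3−3)−0=0 ⇒ 0
Ȟ^1: (3−0)−3=0 plus torsion [2] ⇒ Z/2
Ȟ^2: (0−0)−0=0 ⇒ 0


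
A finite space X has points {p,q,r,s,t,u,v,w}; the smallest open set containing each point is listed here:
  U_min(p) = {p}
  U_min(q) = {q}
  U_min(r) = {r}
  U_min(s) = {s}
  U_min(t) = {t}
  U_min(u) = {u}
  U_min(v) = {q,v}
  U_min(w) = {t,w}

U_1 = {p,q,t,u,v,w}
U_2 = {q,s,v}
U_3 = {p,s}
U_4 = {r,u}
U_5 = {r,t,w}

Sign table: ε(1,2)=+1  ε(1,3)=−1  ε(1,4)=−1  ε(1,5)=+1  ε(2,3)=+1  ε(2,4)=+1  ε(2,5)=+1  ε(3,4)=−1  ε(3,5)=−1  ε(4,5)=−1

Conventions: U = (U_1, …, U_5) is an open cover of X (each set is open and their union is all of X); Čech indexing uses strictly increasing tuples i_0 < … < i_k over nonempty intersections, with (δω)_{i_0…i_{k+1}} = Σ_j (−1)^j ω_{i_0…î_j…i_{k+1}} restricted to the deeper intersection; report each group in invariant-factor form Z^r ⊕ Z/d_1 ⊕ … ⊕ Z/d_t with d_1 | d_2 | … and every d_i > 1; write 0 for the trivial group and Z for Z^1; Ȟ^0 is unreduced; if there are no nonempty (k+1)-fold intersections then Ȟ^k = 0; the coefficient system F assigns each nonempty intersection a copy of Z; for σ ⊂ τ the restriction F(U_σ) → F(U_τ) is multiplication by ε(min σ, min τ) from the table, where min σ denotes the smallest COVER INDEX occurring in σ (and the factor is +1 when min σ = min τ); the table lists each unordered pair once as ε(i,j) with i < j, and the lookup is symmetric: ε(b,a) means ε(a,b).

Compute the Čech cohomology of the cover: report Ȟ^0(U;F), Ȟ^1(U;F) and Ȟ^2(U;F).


nerve of the cover:
  U12={q,v} U13={p} U14={u} U15={t,w} U23={s} U45={r}
C dims 5,6; δ0: rk 5, SNF 1^4·2
Ȟ^0 = (5 − 5) − 0 = 0, so Ȟ^0 ≅ 0
Ȟ^1 = (6 − 0) − 5 = 1 plus torsion [2], so Ȟ^1 ≅ Z ⊕ Z/2
Ȟ^2 = (0 − 0) − 0 = 0, so Ȟ^2 ≅ 0

Ȟ^0(U;F) ≅ 0, Ȟ^1(U;F) ≅ Z ⊕ Z/2 and Ȟ^2(U;F) ≅ 0


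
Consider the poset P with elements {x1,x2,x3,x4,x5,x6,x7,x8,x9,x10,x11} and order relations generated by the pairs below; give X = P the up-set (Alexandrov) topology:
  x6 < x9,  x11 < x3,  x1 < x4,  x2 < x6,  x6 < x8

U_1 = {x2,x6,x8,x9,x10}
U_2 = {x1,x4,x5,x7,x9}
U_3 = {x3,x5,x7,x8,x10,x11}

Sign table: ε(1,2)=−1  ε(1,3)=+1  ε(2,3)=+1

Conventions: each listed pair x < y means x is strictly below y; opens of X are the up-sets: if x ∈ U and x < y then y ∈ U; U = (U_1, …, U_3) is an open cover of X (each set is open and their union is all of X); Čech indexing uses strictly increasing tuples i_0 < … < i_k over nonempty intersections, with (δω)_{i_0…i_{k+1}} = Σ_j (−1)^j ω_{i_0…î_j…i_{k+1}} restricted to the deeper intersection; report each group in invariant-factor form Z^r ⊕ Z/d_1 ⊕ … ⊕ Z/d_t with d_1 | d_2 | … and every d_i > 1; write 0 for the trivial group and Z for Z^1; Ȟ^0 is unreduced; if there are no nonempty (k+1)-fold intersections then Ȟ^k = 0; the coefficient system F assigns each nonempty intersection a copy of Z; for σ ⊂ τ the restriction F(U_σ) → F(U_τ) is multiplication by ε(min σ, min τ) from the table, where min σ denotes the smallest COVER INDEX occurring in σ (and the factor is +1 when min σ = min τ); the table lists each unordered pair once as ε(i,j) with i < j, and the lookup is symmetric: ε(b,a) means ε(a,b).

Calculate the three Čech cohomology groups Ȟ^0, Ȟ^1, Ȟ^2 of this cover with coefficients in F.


cover nerve:
  U12={x9} U13={x8,x10} U23={x5,x7}
C dims 3,3; δ0: rk 3, SNF 1^2·2
Ȟ^0: (3−3)−0=0 ⇒ 0
Ȟ^1: (3−0)−3=0 plus torsion [2] ⇒ Z/2
Ȟ^2: (0−0)−0=0 ⇒ 0

Ȟ^0 ≅ 0,  Ȟ^1 ≅ Z/2,  Ȟ^2 ≅ 0


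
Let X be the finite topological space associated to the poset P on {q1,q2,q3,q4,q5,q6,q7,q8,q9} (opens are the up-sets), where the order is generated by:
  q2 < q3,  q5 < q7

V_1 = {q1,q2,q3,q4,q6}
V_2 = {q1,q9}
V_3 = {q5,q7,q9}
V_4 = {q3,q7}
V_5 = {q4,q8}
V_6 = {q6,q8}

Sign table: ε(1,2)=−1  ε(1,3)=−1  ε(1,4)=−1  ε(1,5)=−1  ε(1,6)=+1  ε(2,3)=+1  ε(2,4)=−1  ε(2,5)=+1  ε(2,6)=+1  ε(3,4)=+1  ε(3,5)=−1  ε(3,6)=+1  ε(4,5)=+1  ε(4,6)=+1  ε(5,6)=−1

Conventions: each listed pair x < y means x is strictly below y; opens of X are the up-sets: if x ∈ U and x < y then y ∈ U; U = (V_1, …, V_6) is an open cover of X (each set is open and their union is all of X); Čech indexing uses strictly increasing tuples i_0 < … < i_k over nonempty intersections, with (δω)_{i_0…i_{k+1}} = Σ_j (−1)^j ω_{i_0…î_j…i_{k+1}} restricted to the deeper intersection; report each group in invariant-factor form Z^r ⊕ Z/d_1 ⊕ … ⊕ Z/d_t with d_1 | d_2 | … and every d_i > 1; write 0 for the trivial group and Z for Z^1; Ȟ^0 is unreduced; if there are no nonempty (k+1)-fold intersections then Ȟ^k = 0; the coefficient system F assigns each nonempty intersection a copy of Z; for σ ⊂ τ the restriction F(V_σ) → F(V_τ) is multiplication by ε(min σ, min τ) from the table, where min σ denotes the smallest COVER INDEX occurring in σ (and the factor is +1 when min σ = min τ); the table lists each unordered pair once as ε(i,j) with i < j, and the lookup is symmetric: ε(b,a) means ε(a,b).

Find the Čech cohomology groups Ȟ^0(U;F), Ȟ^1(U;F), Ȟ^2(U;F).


Ȟ^0 = Z, Ȟ^1 = Z^2, Ȟ^2 = 0

nonempty intersections:
  V12={q1} V14={q3} V15={q4} V16={q6} V23={q9} V34={q7} V56={q8}
C dims 6,7; δ0: rk 5, SNF 1^5
Ȟ^0: (6−5)−0=1 ⇒ Z
Ȟ^1: (7−0)−5=2 ⇒ Z^2
Ȟ^2: (0−0)−0=0 ⇒ 0


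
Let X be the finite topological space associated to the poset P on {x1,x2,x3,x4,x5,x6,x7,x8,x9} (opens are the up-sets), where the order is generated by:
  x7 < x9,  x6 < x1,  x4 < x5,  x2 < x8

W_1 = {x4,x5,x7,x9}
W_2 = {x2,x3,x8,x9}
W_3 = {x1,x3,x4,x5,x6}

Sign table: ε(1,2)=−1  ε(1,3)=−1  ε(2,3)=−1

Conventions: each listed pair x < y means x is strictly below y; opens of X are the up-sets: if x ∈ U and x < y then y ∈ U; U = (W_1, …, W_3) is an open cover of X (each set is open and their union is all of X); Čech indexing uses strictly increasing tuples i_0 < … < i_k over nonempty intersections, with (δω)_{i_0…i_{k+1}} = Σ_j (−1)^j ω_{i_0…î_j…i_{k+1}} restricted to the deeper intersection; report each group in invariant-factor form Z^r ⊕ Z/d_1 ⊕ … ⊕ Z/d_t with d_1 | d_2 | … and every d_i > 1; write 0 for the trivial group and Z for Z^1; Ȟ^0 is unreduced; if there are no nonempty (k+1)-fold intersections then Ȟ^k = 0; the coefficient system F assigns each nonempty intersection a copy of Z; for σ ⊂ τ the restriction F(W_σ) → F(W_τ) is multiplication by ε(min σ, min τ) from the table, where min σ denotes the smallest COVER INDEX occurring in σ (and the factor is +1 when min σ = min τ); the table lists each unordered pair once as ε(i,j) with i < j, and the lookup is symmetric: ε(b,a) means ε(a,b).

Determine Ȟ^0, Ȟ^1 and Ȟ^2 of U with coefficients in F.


Ȟ^0 ≅ 0, Ȟ^1 ≅ Z/2, Ȟ^2 ≅ 0

nonempty intersections:
  W12={x9} W13={x4,x5} W23={x3}
C dims 3,3; δ0: rk 3, SNF 1^2·2
Ȟ^0: (3−3)−0=0 ⇒ 0
Ȟ^1: (3−0)−3=0 plus torsion [2] ⇒ Z/2
Ȟ^2: (0−0)−0=0 ⇒ 0


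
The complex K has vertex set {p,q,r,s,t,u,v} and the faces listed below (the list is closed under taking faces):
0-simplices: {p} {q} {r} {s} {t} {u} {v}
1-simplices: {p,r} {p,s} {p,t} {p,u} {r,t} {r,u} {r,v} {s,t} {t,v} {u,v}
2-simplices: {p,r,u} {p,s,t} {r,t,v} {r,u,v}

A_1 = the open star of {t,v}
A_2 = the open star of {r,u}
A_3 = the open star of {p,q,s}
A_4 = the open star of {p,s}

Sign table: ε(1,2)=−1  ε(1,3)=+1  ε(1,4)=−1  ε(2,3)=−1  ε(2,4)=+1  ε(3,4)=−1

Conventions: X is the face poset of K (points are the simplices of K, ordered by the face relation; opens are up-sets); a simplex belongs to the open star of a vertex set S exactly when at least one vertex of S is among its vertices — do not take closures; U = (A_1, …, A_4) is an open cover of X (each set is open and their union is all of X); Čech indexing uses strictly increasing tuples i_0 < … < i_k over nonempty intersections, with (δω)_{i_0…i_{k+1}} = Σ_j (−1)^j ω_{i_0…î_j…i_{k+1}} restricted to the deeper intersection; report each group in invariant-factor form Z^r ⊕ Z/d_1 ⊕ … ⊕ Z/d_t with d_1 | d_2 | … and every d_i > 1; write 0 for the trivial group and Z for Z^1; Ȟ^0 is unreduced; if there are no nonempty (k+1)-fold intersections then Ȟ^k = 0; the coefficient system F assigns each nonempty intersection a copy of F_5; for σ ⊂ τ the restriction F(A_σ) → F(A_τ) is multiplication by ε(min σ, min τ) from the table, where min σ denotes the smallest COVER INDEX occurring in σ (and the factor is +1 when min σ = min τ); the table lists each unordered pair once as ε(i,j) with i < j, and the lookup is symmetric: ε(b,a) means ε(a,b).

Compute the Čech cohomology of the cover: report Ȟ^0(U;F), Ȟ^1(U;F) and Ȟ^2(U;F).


cover nerve:
  A1={{t},{v},{p,t},{r,t},{r,v},{s,t},{t,v},{u,v},{p,s,t},{r,t,v},{r,u,v}} A2={{r},{u},{p,r},{p,u},{r,t},{r,u},{r,v},{u,v},{p,r,u},{r,t,v},{r,u,v}} A3={{p},{q},{s},{p,r},{p,s},{p,t},{p,u},{s,t},{p,r,u},{p,s,t}} A4={{p},{s},{p,r},{p,s},{p,t},{p,u},{s,t},{p,r,u},{p,s,t}}
  A12={{r,t},{r,v},{u,v},{r,t,v},{r,u,v}} A13={{p,t},{s,t},{p,s,t}} A14={{p,t},{s,t},{p,s,t}} A23={{p,r},{p,u},{p,r,u}} A24={{p,r},{p,u},{p,r,u}} A34={{p},{s},{p,r},{p,s},{p,t},{p,u},{s,t},{p,r,u},{p,s,t}}
  A134={{p,t},{s,t},{p,s,t}} A234={{p,r},{p,u},{p,r,u}}
C dims 4,6,2; δ0: rk_F5 3; δ1: rk_F5 2
Ȟ^0: (4−3)−0=1 ⇒ Z/5
Ȟ^1: (6−2)−3=1 ⇒ Z/5
Ȟ^2: (2−0)−2=0 ⇒ 0

Ȟ^0 = Z/5; Ȟ^1 = Z/5; Ȟ^2 = 0


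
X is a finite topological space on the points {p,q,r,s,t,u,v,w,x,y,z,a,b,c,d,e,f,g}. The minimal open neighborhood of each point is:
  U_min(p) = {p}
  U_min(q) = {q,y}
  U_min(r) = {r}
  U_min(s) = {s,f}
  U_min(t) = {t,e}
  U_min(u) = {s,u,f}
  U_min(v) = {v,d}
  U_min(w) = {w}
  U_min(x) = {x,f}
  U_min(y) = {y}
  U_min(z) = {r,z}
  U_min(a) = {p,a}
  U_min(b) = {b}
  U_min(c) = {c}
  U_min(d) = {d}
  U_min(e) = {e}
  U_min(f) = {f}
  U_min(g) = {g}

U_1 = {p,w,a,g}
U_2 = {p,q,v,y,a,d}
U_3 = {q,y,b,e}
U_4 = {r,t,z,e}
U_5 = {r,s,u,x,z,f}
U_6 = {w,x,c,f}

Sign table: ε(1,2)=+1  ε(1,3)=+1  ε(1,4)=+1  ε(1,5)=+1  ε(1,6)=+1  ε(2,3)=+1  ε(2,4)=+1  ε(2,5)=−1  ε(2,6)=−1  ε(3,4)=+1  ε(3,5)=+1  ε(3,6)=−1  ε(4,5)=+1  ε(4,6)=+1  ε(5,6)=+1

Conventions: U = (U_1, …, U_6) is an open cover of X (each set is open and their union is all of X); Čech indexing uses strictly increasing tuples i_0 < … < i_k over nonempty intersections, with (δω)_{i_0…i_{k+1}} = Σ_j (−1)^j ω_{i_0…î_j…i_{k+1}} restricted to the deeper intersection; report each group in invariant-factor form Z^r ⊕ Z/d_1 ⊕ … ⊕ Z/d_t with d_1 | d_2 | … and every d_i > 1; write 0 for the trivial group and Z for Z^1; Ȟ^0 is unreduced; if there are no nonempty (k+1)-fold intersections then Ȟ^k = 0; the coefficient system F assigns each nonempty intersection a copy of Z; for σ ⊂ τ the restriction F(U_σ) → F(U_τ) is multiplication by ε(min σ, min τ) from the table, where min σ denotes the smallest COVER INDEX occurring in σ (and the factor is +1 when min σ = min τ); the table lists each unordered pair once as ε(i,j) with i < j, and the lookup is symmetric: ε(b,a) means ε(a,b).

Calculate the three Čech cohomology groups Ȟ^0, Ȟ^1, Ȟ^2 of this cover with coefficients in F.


Ȟ^0 ≅ Z,  Ȟ^1 ≅ Z,  Ȟ^2 ≅ 0

nerve simplices:
  U12={p,a} U16={w} U23={q,y} U34={e} U45={r,z} U56={x,f}
C dims 6,6; δ0: rk 5, SNF 1^5
degree 0: 6−5−0 = 1 → Ȟ^0 ≅ Z
degree 1: 6−0−5 = 1 → Ȟ^1 ≅ Z
degree 2: 0−0−0 = 0 → Ȟ^2 ≅ 0


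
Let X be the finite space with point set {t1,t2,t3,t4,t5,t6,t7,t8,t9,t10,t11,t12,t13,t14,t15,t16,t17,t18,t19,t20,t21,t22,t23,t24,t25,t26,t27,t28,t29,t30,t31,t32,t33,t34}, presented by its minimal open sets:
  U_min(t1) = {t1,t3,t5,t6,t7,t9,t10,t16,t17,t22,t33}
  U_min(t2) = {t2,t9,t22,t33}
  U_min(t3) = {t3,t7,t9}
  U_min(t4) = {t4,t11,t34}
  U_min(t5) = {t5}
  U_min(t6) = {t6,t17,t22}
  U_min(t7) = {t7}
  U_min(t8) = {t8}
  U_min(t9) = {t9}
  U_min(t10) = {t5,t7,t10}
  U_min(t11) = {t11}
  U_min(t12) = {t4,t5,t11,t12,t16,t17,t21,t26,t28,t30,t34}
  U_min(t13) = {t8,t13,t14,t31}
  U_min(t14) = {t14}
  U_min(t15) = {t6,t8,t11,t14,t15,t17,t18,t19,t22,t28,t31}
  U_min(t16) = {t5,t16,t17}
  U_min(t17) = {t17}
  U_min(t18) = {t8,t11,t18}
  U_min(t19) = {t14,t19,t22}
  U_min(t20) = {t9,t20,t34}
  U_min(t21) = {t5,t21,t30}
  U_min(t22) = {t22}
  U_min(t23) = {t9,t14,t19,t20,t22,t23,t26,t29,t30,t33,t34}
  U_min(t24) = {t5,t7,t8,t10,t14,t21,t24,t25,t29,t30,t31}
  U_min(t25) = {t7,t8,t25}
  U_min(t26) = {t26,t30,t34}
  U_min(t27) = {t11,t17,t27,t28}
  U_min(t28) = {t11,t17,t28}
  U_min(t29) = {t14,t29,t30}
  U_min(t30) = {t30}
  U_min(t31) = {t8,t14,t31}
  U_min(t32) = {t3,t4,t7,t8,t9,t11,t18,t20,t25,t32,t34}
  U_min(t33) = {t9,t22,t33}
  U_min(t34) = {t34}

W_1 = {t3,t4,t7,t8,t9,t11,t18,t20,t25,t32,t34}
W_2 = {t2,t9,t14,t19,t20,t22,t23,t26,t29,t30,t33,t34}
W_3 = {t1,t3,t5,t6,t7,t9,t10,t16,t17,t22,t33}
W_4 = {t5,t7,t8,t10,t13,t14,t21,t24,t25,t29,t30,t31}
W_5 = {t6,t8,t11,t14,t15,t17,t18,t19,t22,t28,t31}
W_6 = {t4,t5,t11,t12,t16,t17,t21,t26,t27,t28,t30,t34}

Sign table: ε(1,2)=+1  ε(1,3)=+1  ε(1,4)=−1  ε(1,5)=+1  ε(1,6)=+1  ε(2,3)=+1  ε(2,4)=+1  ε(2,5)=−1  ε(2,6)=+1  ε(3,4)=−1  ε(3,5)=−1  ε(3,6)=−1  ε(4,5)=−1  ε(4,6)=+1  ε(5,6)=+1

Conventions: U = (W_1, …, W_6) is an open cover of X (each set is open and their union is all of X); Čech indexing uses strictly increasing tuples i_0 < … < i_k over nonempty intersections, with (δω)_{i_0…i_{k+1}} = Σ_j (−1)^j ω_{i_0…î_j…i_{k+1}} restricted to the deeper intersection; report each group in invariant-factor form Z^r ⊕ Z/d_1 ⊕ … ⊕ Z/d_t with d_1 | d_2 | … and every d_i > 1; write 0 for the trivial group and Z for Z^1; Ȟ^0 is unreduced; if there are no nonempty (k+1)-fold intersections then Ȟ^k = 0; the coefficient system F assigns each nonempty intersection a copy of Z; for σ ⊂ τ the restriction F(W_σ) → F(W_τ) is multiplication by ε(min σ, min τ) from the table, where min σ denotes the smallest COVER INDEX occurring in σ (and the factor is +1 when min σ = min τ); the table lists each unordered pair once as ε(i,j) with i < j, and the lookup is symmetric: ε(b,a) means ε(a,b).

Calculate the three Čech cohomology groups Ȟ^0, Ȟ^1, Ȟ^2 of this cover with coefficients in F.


intersection data:
  W12={t9,t20,t34} W13={t3,t7,t9} W14={t7,t8,t25} W15={t8,t11,t18} W16={t4,t11,t34} W23={t9,t22,t33} W24={t14,t29,t30} W25={t14,t19,t22} W26={t26,t30,t34} W34={t5,t7,t10} W35={t6,t17,t22} W36={t5,t16,t17} W45={t8,t14,t31} W46={t5,t21,t30} W56={t11,t17,t28}
  W123={t9} W126={t34} W134={t7} W145={t8} W156={t11} W235={t22} W245={t14} W246={t30} W346={t5} W356={t17}
C dims 6,15,10; δ0: rk 6, SNF 1^5·2; δ1: rk 9, SNF 1^9
Ȟ^0 = (6 − 6) − 0 = 0, so Ȟ^0 ≅ 0
Ȟ^1 = (15 − 9) − 6 = 0 plus torsion [2], so Ȟ^1 ≅ Z/2
Ȟ^2 = (10 − 0) − 9 = 1, so Ȟ^2 ≅ Z

Ȟ^0(U;F) ≅ 0,  Ȟ^1(U;F) ≅ Z/2,  Ȟ^2(U;F) ≅ Z


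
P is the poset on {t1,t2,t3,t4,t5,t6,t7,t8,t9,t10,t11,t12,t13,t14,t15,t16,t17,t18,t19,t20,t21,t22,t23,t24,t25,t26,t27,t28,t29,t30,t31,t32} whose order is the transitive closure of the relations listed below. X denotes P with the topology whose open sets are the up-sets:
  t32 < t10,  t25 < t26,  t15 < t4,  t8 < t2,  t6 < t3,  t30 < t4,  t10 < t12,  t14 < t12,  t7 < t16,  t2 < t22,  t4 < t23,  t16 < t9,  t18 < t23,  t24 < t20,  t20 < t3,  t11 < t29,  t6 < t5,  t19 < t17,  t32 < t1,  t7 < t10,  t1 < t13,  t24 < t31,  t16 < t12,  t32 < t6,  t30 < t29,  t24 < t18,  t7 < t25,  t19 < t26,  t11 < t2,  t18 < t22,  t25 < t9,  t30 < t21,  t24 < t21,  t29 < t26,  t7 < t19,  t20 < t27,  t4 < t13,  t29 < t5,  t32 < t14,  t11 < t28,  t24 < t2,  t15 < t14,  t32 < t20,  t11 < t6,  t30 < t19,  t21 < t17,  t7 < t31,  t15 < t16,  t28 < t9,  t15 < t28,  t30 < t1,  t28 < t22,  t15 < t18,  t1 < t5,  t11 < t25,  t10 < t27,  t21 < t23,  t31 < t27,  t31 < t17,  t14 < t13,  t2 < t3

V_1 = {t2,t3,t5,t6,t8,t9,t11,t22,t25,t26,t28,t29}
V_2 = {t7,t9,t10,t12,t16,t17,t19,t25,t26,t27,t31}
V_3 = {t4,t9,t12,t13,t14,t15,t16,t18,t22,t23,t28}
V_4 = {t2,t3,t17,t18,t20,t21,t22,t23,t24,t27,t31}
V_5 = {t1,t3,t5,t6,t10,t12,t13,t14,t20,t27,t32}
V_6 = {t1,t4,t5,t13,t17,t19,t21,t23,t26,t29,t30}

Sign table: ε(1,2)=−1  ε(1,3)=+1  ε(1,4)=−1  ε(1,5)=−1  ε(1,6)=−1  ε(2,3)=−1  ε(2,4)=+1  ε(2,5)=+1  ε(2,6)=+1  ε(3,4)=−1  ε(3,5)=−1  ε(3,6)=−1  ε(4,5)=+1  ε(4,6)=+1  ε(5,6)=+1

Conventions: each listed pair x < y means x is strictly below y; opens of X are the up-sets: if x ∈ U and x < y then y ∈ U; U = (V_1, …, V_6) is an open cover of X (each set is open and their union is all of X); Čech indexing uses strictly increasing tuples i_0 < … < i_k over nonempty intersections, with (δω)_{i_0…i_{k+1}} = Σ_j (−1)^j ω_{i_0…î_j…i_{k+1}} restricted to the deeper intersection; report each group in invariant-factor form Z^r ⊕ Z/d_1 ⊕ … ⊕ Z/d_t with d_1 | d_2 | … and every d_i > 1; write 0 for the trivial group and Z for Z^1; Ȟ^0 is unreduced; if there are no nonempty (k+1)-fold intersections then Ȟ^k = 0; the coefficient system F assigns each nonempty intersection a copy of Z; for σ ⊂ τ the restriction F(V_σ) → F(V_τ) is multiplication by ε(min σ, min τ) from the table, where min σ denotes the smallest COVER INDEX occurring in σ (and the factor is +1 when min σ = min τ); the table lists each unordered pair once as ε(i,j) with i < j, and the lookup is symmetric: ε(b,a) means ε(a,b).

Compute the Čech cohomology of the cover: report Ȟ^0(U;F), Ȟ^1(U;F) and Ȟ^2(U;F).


nonempty intersections:
  V12={t9,t25,t26} V13={t9,t22,t28} V14={t2,t3,t22} V15={t3,t5,t6} V16={t5,t26,t29} V23={t9,t12,t16} V24={t17,t27,t31} V25={t10,t12,t27} V26={t17,t19,t26} V34={t18,t22,t23} V35={t12,t13,t14} V36={t4,t13,t23} V45={t3,t20,t27} V46={t17,t21,t23} V56={t1,t5,t13}
  V123={t9} V126={t26} V134={t22} V145={t3} V156={t5} V235={t12} V245={t27} V246={t17} V346={t23} V356={t13}
C dims 6,15,10; δ0: rk 5, SNF 1^5; δ1: rk 10, SNF 1^9·2
Ȟ^0: (6−5)−0=1 ⇒ Z
Ȟ^1: (15−10)−5=0 ⇒ 0
Ȟ^2: (10−0)−10=0 plus torsion [2] ⇒ Z/2

Ȟ^0 ≅ Z,  Ȟ^1 ≅ 0,  Ȟ^2 ≅ Z/2


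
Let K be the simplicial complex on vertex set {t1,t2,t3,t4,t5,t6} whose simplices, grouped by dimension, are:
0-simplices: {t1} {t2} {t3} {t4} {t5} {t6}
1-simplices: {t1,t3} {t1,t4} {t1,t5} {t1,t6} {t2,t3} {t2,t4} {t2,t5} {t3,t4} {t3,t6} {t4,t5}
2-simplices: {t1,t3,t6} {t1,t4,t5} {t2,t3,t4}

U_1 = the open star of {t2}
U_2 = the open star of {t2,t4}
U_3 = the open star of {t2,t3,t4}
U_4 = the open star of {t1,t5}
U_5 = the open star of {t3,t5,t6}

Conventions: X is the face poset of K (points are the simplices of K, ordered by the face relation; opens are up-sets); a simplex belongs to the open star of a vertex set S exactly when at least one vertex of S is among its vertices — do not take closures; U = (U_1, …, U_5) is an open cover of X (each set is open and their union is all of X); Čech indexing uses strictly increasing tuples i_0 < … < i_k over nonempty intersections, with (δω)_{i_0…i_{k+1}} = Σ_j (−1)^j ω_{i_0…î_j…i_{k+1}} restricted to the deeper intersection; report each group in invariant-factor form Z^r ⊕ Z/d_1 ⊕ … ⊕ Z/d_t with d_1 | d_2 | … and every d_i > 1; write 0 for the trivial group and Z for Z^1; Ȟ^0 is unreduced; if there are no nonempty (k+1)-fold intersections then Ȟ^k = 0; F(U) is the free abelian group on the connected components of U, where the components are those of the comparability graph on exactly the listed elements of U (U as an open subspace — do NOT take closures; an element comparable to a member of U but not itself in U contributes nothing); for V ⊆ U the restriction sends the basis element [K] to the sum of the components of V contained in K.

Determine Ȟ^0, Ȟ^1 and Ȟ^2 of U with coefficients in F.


Ȟ^0(U;F) ≅ Z,  Ȟ^1(U;F) ≅ Z^2,  Ȟ^2(U;F) ≅ 0

nerve of the cover:
  U1={{t2},{t2,t3},{t2,t4},{t2,t5},{t2,t3,t4}} U2={{t2},{t4},{t1,t4},{t2,t3},{t2,t4},{t2,t5},{t3,t4},{t4,t5},{t1,t4,t5},{t2,t3,t4}} U3={{t2},{t3},{t4},{t1,t3},{t1,t4},{t2,t3},{t2,t4},{t2,t5},{t3,t4},{t3,t6},{t4,t5},{t1,t3,t6},{t1,t4,t5},{t2,t3,t4}} U4={{t1},{t5},{t1,t3},{t1,t4},{t1,t5},{t1,t6},{t2,t5},{t4,t5},{t1,t3,t6},{t1,t4,t5}} U5={{t3},{t5},{t6},{t1,t3},{t1,t5},{t1,t6},{t2,t3},{t2,t5},{t3,t4},{t3,t6},{t4,t5},{t1,t3,t6},{t1,t4,t5},{t2,t3,t4}}
  U12={{t2},{t2,t3},{t2,t4},{t2,t5},{t2,t3,t4}} U13={{t2},{t2,t3},{t2,t4},{t2,t5},{t2,t3,t4}} U14={{t2,t5}} U15={{t2,t3},{t2,t5},{t2,t3,t4}} U23={{t2},{t4},{t1,t4},{t2,t3},{t2,t4},{t2,t5},{t3,t4},{t4,t5},{t1,t4,t5},{t2,t3,t4}} U24={{t1,t4},{t2,t5},{t4,t5},{t1,t4,t5}} U25={{t2,t3},{t2,t5},{t3,t4},{t4,t5},{t1,t4,t5},{t2,t3,t4}} U34={{t1,t3},{t1,t4},{t2,t5},{t4,t5},{t1,t3,t6},{t1,t4,t5}} U35={{t3},{t1,t3},{t2,t3},{t2,t5},{t3,t4},{t3,t6},{t4,t5},{t1,t3,t6},{t1,t4,t5},{t2,t3,t4}} U45={{t5},{t1,t3},{t1,t5},{t1,t6},{t2,t5},{t4,t5},{t1,t3,t6},{t1,t4,t5}}
  U123={{t2},{t2,t3},{t2,t4},{t2,t5},{t2,t3,t4}} U124={{t2,t5}} U125={{t2,t3},{t2,t5},{t2,t3,t4}} U134={{t2,t5}} U135={{t2,t3},{t2,t5},{t2,t3,t4}} U145={{t2,t5}} U234={{t1,t4},{t2,t5},{t4,t5},{t1,t4,t5}} U235={{t2,t3},{t2,t5},{t3,t4},{t4,t5},{t1,t4,t5},{t2,t3,t4}} U245={{t2,t5},{t4,t5},{t1,t4,t5}} U345={{t1,t3},{t2,t5},{t4,t5},{t1,t3,t6},{t1,t4,t5}}
  U1234={{t2,t5}} U1235={{t2,t3},{t2,t5},{t2,t3,t4}} U1245={{t2,t5}} U1345={{t2,t5}} U2345={{t2,t5},{t4,t5},{t1,t4,t5}}
  U12345={{t2,t5}}
components per intersection:
  U1: {{t2},{t2,t3},{t2,t4},{t2,t5},{t2,t3,t4}}
  U2: {{t2},{t4},{t1,t4},{t2,t3},{t2,t4},{t2,t5},{t3,t4},{t4,t5},{t1,t4,t5},{t2,t3,t4}}
  U3: {{t2},{t3},{t4},{t1,t3},{t1,t4},{t2,t3},{t2,t4},{t2,t5},{t3,t4},{t3,t6},{t4,t5},{t1,t3,t6},{t1,t4,t5},{t2,t3,t4}}
  U4: {{t1},{t5},{t1,t3},{t1,t4},{t1,t5},{t1,t6},{t2,t5},{t4,t5},{t1,t3,t6},{t1,t4,t5}}
  U5: {{t3},{t6},{t1,t3},{t1,t6},{t2,t3},{t3,t4},{t3,t6},{t1,t3,t6},{t2,t3,t4}} {{t5},{t1,t5},{t2,t5},{t4,t5},{t1,t4,t5}}
  U12: {{t2},{t2,t3},{t2,t4},{t2,t5},{t2,t3,t4}}
  U13: {{t2},{t2,t3},{t2,t4},{t2,t5},{t2,t3,t4}}
  U14: {{t2,t5}}
  U15: {{t2,t3},{t2,t3,t4}} {{t2,t5}}
  U23: {{t2},{t4},{t1,t4},{t2,t3},{t2,t4},{t2,t5},{t3,t4},{t4,t5},{t1,t4,t5},{t2,t3,t4}}
  U24: {{t1,t4},{t4,t5},{t1,t4,t5}} {{t2,t5}}
  U25: {{t2,t3},{t3,t4},{t2,t3,t4}} {{t2,t5}} {{t4,t5},{t1,t4,t5}}
  U34: {{t1,t3},{t1,t3,t6}} {{t1,t4},{t4,t5},{t1,t4,t5}} {{t2,t5}}
  U35: {{t3},{t1,t3},{t2,t3},{t3,t4},{t3,t6},{t1,t3,t6},{t2,t3,t4}} {{t2,t5}} {{t4,t5},{t1,t4,t5}}
  U45: {{t5},{t1,t5},{t2,t5},{t4,t5},{t1,t4,t5}} {{t1,t3},{t1,t6},{t1,t3,t6}}
  U123: {{t2},{t2,t3},{t2,t4},{t2,t5},{t2,t3,t4}}
  U124: {{t2,t5}}
  U125: {{t2,t3},{t2,t3,t4}} {{t2,t5}}
  U134: {{t2,t5}}
  U135: {{t2,t3},{t2,t3,t4}} {{t2,t5}}
  U145: {{t2,t5}}
  U234: {{t1,t4},{t4,t5},{t1,t4,t5}} {{t2,t5}}
  U235: {{t2,t3},{t3,t4},{t2,t3,t4}} {{t2,t5}} {{t4,t5},{t1,t4,t5}}
  U245: {{t2,t5}} {{t4,t5},{t1,t4,t5}}
  U345: {{t1,t3},{t1,t3,t6}} {{t2,t5}} {{t4,t5},{t1,t4,t5}}
  U1234: {{t2,t5}}
  U1235: {{t2,t3},{t2,t3,t4}} {{t2,t5}}
  U1245: {{t2,t5}}
  U1345: {{t2,t5}}
  U2345: {{t2,t5}} {{t4,t5},{t1,t4,t5}}
  U12345: {{t2,t5}}
C dims 6,19,18,7; δ0: rk 5, SNF 1^5; δ1: rk 12, SNF 1^12; δ2: rk 6, SNF 1^6
Ȟ^0 = (6 − 5) − 0 = 1, so Ȟ^0 ≅ Z
Ȟ^1 = (19 − 12) − 5 = 2, so Ȟ^1 ≅ Z^2
Ȟ^2 = (18 − 6) − 12 = 0, so Ȟ^2 ≅ 0


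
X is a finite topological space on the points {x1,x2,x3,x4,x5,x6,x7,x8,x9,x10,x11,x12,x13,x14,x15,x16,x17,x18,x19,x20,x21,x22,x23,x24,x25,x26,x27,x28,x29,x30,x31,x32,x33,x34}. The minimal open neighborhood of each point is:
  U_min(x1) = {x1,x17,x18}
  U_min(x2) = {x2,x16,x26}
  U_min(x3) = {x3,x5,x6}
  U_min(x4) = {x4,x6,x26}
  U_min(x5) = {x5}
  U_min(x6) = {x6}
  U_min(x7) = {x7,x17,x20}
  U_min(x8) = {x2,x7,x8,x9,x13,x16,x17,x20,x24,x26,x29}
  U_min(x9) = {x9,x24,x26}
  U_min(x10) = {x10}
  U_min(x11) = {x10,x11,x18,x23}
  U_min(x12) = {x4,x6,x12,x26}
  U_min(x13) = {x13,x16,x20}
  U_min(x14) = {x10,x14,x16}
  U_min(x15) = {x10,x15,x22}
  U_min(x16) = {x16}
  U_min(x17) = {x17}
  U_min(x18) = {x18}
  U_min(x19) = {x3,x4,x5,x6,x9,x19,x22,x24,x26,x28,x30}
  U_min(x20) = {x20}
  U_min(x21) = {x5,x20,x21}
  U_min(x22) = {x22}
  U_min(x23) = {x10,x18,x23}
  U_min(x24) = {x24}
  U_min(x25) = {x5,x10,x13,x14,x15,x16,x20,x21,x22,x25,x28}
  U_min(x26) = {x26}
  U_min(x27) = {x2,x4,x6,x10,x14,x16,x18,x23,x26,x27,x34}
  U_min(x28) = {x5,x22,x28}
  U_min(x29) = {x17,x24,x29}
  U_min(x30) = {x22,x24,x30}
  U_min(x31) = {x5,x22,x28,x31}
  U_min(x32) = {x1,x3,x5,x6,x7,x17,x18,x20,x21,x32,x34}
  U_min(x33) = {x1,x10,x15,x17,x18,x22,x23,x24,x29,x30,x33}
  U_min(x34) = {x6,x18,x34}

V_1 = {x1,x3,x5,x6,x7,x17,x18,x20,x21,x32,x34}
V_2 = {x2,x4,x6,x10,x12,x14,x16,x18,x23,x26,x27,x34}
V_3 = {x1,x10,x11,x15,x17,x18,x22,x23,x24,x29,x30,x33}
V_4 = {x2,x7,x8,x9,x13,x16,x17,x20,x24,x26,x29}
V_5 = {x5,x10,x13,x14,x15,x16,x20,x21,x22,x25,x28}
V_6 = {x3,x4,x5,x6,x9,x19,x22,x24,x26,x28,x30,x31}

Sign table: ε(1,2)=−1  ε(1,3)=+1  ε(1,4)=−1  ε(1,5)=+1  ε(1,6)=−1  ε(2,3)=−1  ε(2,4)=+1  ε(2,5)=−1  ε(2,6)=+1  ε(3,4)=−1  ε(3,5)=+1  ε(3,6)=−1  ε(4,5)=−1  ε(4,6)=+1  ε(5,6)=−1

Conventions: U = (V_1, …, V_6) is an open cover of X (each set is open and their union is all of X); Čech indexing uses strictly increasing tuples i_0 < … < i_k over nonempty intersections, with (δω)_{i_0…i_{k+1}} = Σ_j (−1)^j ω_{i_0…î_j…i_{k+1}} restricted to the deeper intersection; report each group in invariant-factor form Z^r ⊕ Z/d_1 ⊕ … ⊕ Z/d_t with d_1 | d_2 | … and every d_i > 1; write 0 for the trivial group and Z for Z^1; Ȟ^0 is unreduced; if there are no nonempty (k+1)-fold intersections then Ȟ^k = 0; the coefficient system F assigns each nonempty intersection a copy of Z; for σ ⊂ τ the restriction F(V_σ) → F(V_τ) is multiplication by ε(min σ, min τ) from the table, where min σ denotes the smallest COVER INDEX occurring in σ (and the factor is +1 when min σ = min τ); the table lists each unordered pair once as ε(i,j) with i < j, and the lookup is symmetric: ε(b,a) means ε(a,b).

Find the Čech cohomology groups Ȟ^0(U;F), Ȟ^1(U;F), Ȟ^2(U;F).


Ȟ^0 ≅ Z, Ȟ^1 ≅ 0, Ȟ^2 ≅ Z/2

nerve simplices:
  V12={x6,x18,x34} V13={x1,x17,x18} V14={x7,x17,x20} V15={x5,x20,x21} V16={x3,x5,x6} V23={x10,x18,x23} V24={x2,x16,x26} V25={x10,x14,x16} V26={x4,x6,x26} V34={x17,x24,x29} V35={x10,x15,x22} V36={x22,x24,x30} V45={x13,x16,x20} V46={x9,x24,x26} V56={x5,x22,x28}
  V123={x18} V126={x6} V134={x17} V145={x20} V156={x5} V235={x10} V245={x16} V246={x26} V346={x24} V356={x22}
C dims 6,15,10; δ0: rk 5, SNF 1^5; δ1: rk 10, SNF 1^9·2
degree 0: 6−5−0 = 1 → Ȟ^0 ≅ Z
degree 1: 15−10−5 = 0 → Ȟ^1 ≅ 0
degree 2: 10−0−10 = 0 plus torsion [2] → Ȟ^2 ≅ Z/2


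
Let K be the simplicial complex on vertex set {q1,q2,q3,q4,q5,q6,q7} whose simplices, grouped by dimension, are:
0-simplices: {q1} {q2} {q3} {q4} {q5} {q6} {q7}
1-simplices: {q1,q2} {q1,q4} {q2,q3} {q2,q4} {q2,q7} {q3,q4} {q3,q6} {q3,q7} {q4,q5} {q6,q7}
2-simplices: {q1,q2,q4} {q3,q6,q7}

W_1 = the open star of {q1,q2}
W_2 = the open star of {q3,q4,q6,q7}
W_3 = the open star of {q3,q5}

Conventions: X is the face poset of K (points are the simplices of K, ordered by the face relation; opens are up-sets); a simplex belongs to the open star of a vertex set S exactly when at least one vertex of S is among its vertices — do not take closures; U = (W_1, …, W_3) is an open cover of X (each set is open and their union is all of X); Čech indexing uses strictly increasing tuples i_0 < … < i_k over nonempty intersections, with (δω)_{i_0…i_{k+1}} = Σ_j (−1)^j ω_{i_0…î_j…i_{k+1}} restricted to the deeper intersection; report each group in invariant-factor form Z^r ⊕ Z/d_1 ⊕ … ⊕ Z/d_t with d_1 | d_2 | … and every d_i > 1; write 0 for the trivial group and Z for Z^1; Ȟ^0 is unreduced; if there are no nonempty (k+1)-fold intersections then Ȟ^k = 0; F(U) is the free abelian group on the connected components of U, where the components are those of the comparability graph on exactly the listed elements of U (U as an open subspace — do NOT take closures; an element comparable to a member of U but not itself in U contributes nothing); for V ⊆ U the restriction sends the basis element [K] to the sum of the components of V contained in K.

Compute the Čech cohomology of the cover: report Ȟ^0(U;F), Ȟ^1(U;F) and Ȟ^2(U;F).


cover nerve:
  W1={{q1},{q2},{q1,q2},{q1,q4},{q2,q3},{q2,q4},{q2,q7},{q1,q2,q4}} W2={{q3},{q4},{q6},{q7},{q1,q4},{q2,q3},{q2,q4},{q2,q7},{q3,q4},{q3,q6},{q3,q7},{q4,q5},{q6,q7},{q1,q2,q4},{q3,q6,q7}} W3={{q3},{q5},{q2,q3},{q3,q4},{q3,q6},{q3,q7},{q4,q5},{q3,q6,q7}}
  W12={{q1,q4},{q2,q3},{q2,q4},{q2,q7},{q1,q2,q4}} W13={{q2,q3}} W23={{q3},{q2,q3},{q3,q4},{q3,q6},{q3,q7},{q4,q5},{q3,q6,q7}}
  W123={{q2,q3}}
components per intersection:
  W1: {{q1},{q2},{q1,q2},{q1,q4},{q2,q3},{q2,q4},{q2,q7},{q1,q2,q4}}
  W2: {{q3},{q4},{q6},{q7},{q1,q4},{q2,q3},{q2,q4},{q2,q7},{q3,q4},{q3,q6},{q3,q7},{q4,q5},{q6,q7},{q1,q2,q4},{q3,q6,q7}}
  W3: {{q3},{q2,q3},{q3,q4},{q3,q6},{q3,q7},{q3,q6,q7}} {{q5},{q4,q5}}
  W12: {{q1,q4},{q2,q4},{q1,q2,q4}} {{q2,q3}} {{q2,q7}}
  W13: {{q2,q3}}
  W23: {{q3},{q2,q3},{q3,q4},{q3,q6},{q3,q7},{q3,q6,q7}} {{q4,q5}}
  W123: {{q2,q3}}
C dims 4,6,1; δ0: rk 3, SNF 1^3; δ1: rk 1, SNF 1^1
Ȟ^0: (4−3)−0=1 ⇒ Z
Ȟ^1: (6−1)−3=2 ⇒ Z^2
Ȟ^2: (1−0)−1=0 ⇒ 0

Ȟ^0 ≅ Z; Ȟ^1 ≅ Z^2; Ȟ^2 ≅ 0


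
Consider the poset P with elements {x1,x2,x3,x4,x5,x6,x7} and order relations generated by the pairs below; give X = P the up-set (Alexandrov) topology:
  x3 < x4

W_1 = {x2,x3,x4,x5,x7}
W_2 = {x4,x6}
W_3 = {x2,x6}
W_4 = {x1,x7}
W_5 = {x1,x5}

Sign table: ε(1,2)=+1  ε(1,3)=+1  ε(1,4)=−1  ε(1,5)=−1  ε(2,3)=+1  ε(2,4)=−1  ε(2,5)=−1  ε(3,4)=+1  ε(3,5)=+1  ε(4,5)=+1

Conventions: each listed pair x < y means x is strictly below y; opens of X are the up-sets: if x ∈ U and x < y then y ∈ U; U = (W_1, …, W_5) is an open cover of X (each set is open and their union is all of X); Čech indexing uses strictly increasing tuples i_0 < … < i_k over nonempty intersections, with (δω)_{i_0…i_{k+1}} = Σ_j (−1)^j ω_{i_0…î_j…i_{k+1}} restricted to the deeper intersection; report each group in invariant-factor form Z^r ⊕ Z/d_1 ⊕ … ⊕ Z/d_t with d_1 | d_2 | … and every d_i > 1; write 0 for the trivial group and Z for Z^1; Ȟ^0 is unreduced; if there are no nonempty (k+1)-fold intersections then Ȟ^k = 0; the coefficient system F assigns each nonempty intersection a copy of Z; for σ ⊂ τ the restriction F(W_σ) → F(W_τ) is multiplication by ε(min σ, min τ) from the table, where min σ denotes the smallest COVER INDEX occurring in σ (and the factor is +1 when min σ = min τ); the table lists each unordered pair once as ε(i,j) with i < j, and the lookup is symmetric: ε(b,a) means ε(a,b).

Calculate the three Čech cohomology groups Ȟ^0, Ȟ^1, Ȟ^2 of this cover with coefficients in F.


Ȟ^0 ≅ Z,  Ȟ^1 ≅ Z^2,  Ȟ^2 ≅ 0

nonempty intersections:
  W12={x4} W13={x2} W14={x7} W15={x5} W23={x6} W45={x1}
C dims 5,6; δ0: rk 4, SNF 1^4
Ȟ^0: (5−4)−0=1 ⇒ Z
Ȟ^1: (6−0)−4=2 ⇒ Z^2
Ȟ^2: (0−0)−0=0 ⇒ 0
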